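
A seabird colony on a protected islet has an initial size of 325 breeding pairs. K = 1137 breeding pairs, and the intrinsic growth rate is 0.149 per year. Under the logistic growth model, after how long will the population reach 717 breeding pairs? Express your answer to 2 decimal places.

9.73 years

A = (K − N₀)/N₀ = (1137 − 325)/325 = 2.4985.
Solve 1137/(1 + 2.4985·e^(−0.149t)) = 717: 1 + 2.4985·e^(−0.149t) = 1.5858, so e^(−0.149t) = 0.234454.
−0.149·t = ln(0.234454) = -1.4505, so t = 1.4505/0.149 = 9.7349.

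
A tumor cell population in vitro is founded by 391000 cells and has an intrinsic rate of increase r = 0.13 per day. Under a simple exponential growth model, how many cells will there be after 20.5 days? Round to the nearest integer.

N(t) = N₀·e^(rt) = 391000 × e^(0.13×20.5) = 391000 × e^2.665.
e^2.665 ≈ 14.368, so N ≈ 391000 × 14.368 = 5.617868×10^6.

5617868 cells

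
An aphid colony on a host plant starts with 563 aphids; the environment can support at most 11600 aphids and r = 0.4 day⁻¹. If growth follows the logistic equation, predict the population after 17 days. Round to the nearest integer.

A = (K − N₀)/N₀ = (11600 − 563)/563 = 19.604.
N(t) = K/(1 + A·e^(−rt)) = 11600/(1 + 19.604×e^(−0.4×17)).
e^(−6.8) = 0.0011138; denominator = 1 + 19.604×0.0011138 = 1.0218.
N = 11600/1.0218 = 11352.1.

11352 aphids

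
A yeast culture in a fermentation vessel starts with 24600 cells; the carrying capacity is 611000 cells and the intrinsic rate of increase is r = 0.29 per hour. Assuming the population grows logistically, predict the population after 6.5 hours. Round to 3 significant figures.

A = (K − N₀)/N₀ = (611000 − 24600)/24600 = 23.837.
N(t) = K/(1 + A·e^(−rt)) = 611000/(1 + 23.837×e^(−0.29×6.5)).
e^(−1.885) = 0.15183; denominator = 1 + 23.837×0.15183 = 4.6192.
N = 611000/4.6192 = 132274.

132000 cells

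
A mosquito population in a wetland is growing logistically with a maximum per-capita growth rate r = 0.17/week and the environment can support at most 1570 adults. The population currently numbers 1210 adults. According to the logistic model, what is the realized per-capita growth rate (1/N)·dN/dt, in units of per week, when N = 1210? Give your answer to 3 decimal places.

(1/N)·dN/dt = r(1 − N/K) = 0.17 × (1 − 1210/1570).
= 0.17 × 0.2293 = 0.038981.

0.039 per week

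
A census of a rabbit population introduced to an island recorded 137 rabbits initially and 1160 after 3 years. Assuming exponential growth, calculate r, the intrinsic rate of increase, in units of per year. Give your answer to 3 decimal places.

From N(t) = N₀·e^(rt): e^(r·3) = 1160/137 = 8.4672.
r·3 = ln(8.4672) = 2.1362, so r = 2.1362/3 = 0.71206.

0.712 per year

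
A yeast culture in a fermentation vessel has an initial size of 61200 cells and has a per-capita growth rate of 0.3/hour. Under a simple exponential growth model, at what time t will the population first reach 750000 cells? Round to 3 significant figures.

8.35 hours

Set N₀·e^(rt) = 750000: e^(0.3·t) = 750000/61200 = 12.255.
0.3·t = ln(12.255) = 2.5059, so t = 2.5059/0.3 = 8.3531.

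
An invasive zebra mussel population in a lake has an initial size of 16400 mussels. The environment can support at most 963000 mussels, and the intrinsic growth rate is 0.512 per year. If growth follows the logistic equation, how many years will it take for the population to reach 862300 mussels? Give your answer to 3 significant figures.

A = (K − N₀)/N₀ = (963000 − 16400)/16400 = 57.72.
Solve 963000/(1 + 57.72·e^(−0.512t)) = 862300: 1 + 57.72·e^(−0.512t) = 1.1168, so e^(−0.512t) = 0.00202324.
−0.512·t = ln(0.00202324) = -6.2031, so t = 6.2031/0.512 = 12.115.

12.1 years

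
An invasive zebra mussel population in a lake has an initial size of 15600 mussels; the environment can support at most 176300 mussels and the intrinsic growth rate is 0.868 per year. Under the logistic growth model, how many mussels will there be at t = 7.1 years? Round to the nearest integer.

172556 mussels

A = (K − N₀)/N₀ = (176300 − 15600)/15600 = 10.301.
N(t) = K/(1 + A·e^(−rt)) = 176300/(1 + 10.301×e^(−0.868×7.1)).
e^(−6.163) = 0.0021063; denominator = 1 + 10.301×0.0021063 = 1.0217.
N = 176300/1.0217 = 172556.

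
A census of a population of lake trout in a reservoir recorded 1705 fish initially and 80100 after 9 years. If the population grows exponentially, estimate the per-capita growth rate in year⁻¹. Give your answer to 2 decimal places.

0.43 per year

From N(t) = N₀·e^(rt): e^(r·9) = 80100/1705 = 46.979.
r·9 = ln(46.979) = 3.8497, so r = 3.8497/9 = 0.42775.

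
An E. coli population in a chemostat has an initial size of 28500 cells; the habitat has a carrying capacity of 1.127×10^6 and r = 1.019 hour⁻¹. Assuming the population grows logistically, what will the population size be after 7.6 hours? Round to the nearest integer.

A = (K − N₀)/N₀ = (1.127×10^6 − 28500)/28500 = 38.544.
N(t) = K/(1 + A·e^(−rt)) = 1.127×10^6/(1 + 38.544×e^(−1.019×7.6)).
e^(−7.744) = 0.00043316; denominator = 1 + 38.544×0.00043316 = 1.0167.
N = 1.127×10^6/1.0167 = 1.108493×10^6.

1108493 cells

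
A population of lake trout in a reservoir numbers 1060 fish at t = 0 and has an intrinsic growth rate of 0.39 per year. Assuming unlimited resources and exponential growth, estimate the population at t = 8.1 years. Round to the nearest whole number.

N(t) = N₀·e^(rt) = 1060 × e^(0.39×8.1) = 1060 × e^3.159.
e^3.159 ≈ 23.547, so N ≈ 1060 × 23.547 = 24959.9.

24960 fish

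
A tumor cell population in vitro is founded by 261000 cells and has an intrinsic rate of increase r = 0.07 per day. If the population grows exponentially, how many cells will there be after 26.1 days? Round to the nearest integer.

N(t) = N₀·e^(rt) = 261000 × e^(0.07×26.1) = 261000 × e^1.827.
e^1.827 ≈ 6.2152, so N ≈ 261000 × 6.2152 = 1.622171×10^6.

1622171 cells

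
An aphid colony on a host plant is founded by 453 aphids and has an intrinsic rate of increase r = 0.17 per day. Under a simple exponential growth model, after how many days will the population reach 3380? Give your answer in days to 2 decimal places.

11.82 days

Set N₀·e^(rt) = 3380: e^(0.17·t) = 3380/453 = 7.4614.
0.17·t = ln(7.4614) = 2.0097, so t = 2.0097/0.17 = 11.822.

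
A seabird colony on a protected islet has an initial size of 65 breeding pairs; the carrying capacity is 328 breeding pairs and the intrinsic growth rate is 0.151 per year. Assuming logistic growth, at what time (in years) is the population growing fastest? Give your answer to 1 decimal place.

9.3 years

Logistic growth is fastest at N = K/2 = 164.
A = (K − N₀)/N₀ = 4.0462. Set K/(1 + A·e^(−rt)) = K/2 → A·e^(−rt) = 1.
e^(−0.151t) = 1/4.0462 = 0.247148, so t = ln(4.0462)/0.151 = 1.3978/0.151 = 9.2567.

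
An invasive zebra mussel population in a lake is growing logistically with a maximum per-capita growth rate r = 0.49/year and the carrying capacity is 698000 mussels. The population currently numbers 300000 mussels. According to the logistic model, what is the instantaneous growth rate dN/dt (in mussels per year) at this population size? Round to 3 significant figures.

dN/dt = rN(1 − N/K) = 0.49 × 300000 × (1 − 300000/698000).
1 − 300000/698000 = 0.5702; dN/dt = 0.49 × 300000 × 0.5702 = 83819.

83800 mussels per year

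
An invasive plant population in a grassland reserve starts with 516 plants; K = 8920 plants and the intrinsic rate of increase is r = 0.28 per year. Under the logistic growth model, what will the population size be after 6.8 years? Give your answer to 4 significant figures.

2603 plants

A = (K − N₀)/N₀ = (8920 − 516)/516 = 16.287.
N(t) = K/(1 + A·e^(−rt)) = 8920/(1 + 16.287×e^(−0.28×6.8)).
e^(−1.904) = 0.14897; denominator = 1 + 16.287×0.14897 = 3.4263.
N = 8920/3.4263 = 2603.41.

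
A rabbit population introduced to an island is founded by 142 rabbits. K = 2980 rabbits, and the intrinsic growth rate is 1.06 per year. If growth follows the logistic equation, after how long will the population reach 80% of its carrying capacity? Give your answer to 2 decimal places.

4.13 years

A = (K − N₀)/N₀ = (2980 − 142)/142 = 19.986.
Solve 2980/(1 + 19.986·e^(−1.06t)) = 2384: 1 + 19.986·e^(−1.06t) = 1.25, so e^(−1.06t) = 0.0125088.
−1.06·t = ln(0.0125088) = -4.3813, so t = 4.3813/1.06 = 4.1333.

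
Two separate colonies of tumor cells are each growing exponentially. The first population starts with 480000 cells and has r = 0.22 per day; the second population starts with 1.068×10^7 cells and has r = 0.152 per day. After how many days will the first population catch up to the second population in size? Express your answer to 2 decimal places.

45.62 days

Set 480000·e^(0.22t) = 1.068×10^7·e^(0.152t).
e^((0.22 − 0.152)t) = 1.068×10^7/480000 → e^(0.068·t) = 22.25.
0.068·t = ln(22.25) = 3.1023, so t = 3.1023/0.068 = 45.623.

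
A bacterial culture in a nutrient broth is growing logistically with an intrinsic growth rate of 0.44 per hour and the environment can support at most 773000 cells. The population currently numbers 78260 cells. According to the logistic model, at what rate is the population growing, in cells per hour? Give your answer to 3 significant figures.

dN/dt = rN(1 − N/K) = 0.44 × 78260 × (1 − 78260/773000).
1 − 78260/773000 = 0.89876; dN/dt = 0.44 × 78260 × 0.89876 = 30948.

30900 cells per hour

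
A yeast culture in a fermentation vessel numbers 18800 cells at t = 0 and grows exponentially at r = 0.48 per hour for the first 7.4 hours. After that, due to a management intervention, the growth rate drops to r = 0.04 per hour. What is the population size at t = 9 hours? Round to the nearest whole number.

699144 cells

Phase 1: N(7.4) = 18800·e^(0.48×7.4) = 18800·e^3.552 = 655801.
Phase 2 runs for 9 − 7.4 = 1.6 hours at r = 0.04.
N(9) = 655801·e^(0.04×1.6) = 655801·e^0.064 = 699144.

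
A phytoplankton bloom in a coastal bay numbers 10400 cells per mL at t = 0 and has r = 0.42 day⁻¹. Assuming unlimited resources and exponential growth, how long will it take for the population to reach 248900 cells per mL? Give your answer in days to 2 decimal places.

Set N₀·e^(rt) = 248900: e^(0.42·t) = 248900/10400 = 23.933.
0.42·t = ln(23.933) = 3.1752, so t = 3.1752/0.42 = 7.5601.

7.56 days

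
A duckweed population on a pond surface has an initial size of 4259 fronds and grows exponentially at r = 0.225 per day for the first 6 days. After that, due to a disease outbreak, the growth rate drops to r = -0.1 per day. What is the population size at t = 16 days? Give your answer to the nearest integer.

Phase 1: N(6) = 4259·e^(0.225×6) = 4259·e^1.35 = 16428.8.
Phase 2 runs for 16 − 6 = 10 days at r = -0.1.
N(16) = 16428.8·e^(-0.1×10) = 16428.8·e^-1 = 6043.81.

6044 fronds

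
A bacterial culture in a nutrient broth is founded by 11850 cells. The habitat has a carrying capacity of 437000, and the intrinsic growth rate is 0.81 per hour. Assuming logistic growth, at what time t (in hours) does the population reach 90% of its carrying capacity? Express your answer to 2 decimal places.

7.13 hours

A = (K − N₀)/N₀ = (437000 − 11850)/11850 = 35.878.
Solve 437000/(1 + 35.878·e^(−0.81t)) = 393300: 1 + 35.878·e^(−0.81t) = 1.1111, so e^(−0.81t) = 0.00309695.
−0.81·t = ln(0.00309695) = -5.7773, so t = 5.7773/0.81 = 7.1325.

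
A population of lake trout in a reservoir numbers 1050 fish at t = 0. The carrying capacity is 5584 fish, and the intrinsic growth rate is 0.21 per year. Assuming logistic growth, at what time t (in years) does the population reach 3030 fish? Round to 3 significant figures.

A = (K − N₀)/N₀ = (5584 − 1050)/1050 = 4.3181.
Solve 5584/(1 + 4.3181·e^(−0.21t)) = 3030: 1 + 4.3181·e^(−0.21t) = 1.8429, so e^(−0.21t) = 0.195203.
−0.21·t = ln(0.195203) = -1.6337, so t = 1.6337/0.21 = 7.7796.

7.78 years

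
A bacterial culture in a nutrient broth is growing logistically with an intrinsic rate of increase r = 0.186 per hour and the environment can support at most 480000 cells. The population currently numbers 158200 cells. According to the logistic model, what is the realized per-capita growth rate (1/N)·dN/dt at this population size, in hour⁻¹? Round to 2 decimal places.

(1/N)·dN/dt = r(1 − N/K) = 0.186 × (1 − 158200/480000).
= 0.186 × 0.67042 = 0.1247.

0.12 per hour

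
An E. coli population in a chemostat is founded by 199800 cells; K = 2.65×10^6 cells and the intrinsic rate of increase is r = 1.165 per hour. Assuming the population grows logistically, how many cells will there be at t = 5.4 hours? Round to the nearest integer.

A = (K − N₀)/N₀ = (2.65×10^6 − 199800)/199800 = 12.263.
N(t) = K/(1 + A·e^(−rt)) = 2.65×10^6/(1 + 12.263×e^(−1.165×5.4)).
e^(−6.291) = 0.0018529; denominator = 1 + 12.263×0.0018529 = 1.0227.
N = 2.65×10^6/1.0227 = 2.591123×10^6.

2591123 cells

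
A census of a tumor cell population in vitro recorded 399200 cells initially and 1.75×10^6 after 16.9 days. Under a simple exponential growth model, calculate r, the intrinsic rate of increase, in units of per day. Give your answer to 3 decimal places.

From N(t) = N₀·e^(rt): e^(r·16.9) = 1.75×10^6/399200 = 4.3838.
r·16.9 = ln(4.3838) = 1.4779, so r = 1.4779/16.9 = 0.08745.

0.087 per day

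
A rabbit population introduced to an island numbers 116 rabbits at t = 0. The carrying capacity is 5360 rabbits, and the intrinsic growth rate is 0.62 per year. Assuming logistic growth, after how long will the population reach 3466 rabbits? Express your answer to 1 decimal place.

A = (K − N₀)/N₀ = (5360 − 116)/116 = 45.207.
Solve 5360/(1 + 45.207·e^(−0.62t)) = 3466: 1 + 45.207·e^(−0.62t) = 1.5465, so e^(−0.62t) = 0.0120878.
−0.62·t = ln(0.0120878) = -4.4156, so t = 4.4156/0.62 = 7.1219.

7.1 years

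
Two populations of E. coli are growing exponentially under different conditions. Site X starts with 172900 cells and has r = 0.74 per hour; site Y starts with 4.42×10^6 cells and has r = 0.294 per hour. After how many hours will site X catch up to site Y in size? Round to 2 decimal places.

7.27 hours

Set 172900·e^(0.74t) = 4.42×10^6·e^(0.294t).
e^((0.74 − 0.294)t) = 4.42×10^6/172900 → e^(0.446·t) = 25.564.
0.446·t = ln(25.564) = 3.2412, so t = 3.2412/0.446 = 7.2672.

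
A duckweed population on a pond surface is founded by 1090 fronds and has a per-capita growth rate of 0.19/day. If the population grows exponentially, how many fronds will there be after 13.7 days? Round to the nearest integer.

14720 fronds

N(t) = N₀·e^(rt) = 1090 × e^(0.19×13.7) = 1090 × e^2.603.
e^2.603 ≈ 13.504, so N ≈ 1090 × 13.504 = 14719.6.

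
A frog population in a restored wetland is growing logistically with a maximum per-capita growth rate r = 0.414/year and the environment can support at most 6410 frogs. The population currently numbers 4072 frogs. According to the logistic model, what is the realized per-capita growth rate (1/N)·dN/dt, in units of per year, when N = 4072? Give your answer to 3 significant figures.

0.151 per year

(1/N)·dN/dt = r(1 − N/K) = 0.414 × (1 − 4072/6410).
= 0.414 × 0.36474 = 0.151.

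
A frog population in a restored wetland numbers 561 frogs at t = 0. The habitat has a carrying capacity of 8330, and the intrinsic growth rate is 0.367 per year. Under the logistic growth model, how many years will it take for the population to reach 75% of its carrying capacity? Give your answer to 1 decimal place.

A = (K − N₀)/N₀ = (8330 − 561)/561 = 13.848.
Solve 8330/(1 + 13.848·e^(−0.367t)) = 6247.5: 1 + 13.848·e^(−0.367t) = 1.3333, so e^(−0.367t) = 0.02407.
−0.367·t = ln(0.02407) = -3.7268, so t = 3.7268/0.367 = 10.155.

10.2 years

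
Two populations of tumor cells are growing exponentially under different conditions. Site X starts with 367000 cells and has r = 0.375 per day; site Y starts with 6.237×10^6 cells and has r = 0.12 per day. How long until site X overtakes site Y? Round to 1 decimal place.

Set 367000·e^(0.375t) = 6.237×10^6·e^(0.12t).
e^((0.375 − 0.12)t) = 6.237×10^6/367000 → e^(0.255·t) = 16.995.
0.255·t = ln(16.995) = 2.8329, so t = 2.8329/0.255 = 11.109.

11.1 days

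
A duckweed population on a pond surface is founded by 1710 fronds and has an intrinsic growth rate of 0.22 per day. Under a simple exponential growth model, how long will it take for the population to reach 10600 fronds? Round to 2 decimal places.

8.29 days

Set N₀·e^(rt) = 10600: e^(0.22·t) = 10600/1710 = 6.1988.
0.22·t = ln(6.1988) = 1.8244, so t = 1.8244/0.22 = 8.2925.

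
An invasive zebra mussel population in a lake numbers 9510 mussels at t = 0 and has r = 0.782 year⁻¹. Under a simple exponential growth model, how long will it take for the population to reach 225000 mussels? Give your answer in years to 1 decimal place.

Set N₀·e^(rt) = 225000: e^(0.782·t) = 225000/9510 = 23.659.
0.782·t = ln(23.659) = 3.1638, so t = 3.1638/0.782 = 4.0457.

4.0 years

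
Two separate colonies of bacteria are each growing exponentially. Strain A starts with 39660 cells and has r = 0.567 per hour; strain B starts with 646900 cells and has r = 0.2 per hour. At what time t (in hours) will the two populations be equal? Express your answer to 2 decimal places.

7.61 hours

Set 39660·e^(0.567t) = 646900·e^(0.2t).
e^((0.567 − 0.2)t) = 646900/39660 → e^(0.367·t) = 16.311.
0.367·t = ln(16.311) = 2.7918, so t = 2.7918/0.367 = 7.6072.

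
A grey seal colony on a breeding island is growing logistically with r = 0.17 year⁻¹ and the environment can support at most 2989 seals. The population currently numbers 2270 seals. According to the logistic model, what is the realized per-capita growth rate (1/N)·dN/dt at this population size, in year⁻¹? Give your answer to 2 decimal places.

(1/N)·dN/dt = r(1 − N/K) = 0.17 × (1 − 2270/2989).
= 0.17 × 0.24055 = 0.040893.

0.04 per year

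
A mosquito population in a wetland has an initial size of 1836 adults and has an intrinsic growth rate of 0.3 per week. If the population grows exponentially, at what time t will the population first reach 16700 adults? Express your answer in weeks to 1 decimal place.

Set N₀·e^(rt) = 16700: e^(0.3·t) = 16700/1836 = 9.0959.
0.3·t = ln(9.0959) = 2.2078, so t = 2.2078/0.3 = 7.3594.

7.4 weeks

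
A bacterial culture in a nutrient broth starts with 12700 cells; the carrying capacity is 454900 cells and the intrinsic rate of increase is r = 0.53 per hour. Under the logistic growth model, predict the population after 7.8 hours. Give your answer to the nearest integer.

292023 cells

A = (K − N₀)/N₀ = (454900 − 12700)/12700 = 34.819.
N(t) = K/(1 + A·e^(−rt)) = 454900/(1 + 34.819×e^(−0.53×7.8)).
e^(−4.134) = 0.016019; denominator = 1 + 34.819×0.016019 = 1.5578.
N = 454900/1.5578 = 292023.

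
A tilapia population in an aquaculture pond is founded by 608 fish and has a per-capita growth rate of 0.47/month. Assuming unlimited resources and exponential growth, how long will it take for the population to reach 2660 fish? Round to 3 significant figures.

3.14 months

Set N₀·e^(rt) = 2660: e^(0.47·t) = 2660/608 = 4.375.
0.47·t = ln(4.375) = 1.4759, so t = 1.4759/0.47 = 3.1402.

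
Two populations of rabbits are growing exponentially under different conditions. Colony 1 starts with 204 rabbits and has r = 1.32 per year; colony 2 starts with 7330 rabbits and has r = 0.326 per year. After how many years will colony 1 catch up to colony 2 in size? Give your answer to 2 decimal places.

3.60 years

Set 204·e^(1.32t) = 7330·e^(0.326t).
e^((1.32 − 0.326)t) = 7330/204 → e^(0.994·t) = 35.931.
0.994·t = ln(35.931) = 3.5816, so t = 3.5816/0.994 = 3.6032.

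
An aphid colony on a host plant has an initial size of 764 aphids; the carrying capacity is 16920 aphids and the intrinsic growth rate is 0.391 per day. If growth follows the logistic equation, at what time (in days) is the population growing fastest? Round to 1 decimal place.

Logistic growth is fastest at N = K/2 = 8460.
A = (K − N₀)/N₀ = 21.147. Set K/(1 + A·e^(−rt)) = K/2 → A·e^(−rt) = 1.
e^(−0.391t) = 1/21.147 = 0.0472889, so t = ln(21.147)/0.391 = 3.0515/0.391 = 7.8043.

7.8 days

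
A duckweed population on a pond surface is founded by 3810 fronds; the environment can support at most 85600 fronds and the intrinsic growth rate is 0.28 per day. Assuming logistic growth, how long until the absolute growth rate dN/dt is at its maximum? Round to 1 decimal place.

Logistic growth is fastest at N = K/2 = 42800.
A = (K − N₀)/N₀ = 21.467. Set K/(1 + A·e^(−rt)) = K/2 → A·e^(−rt) = 1.
e^(−0.28t) = 1/21.467 = 0.0465827, so t = ln(21.467)/0.28 = 3.0665/0.28 = 10.952.

11.0 days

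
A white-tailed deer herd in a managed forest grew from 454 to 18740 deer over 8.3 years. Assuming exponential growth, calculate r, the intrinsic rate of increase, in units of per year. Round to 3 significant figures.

0.448 per year

From N(t) = N₀·e^(rt): e^(r·8.3) = 18740/454 = 41.278.
r·8.3 = ln(41.278) = 3.7203, so r = 3.7203/8.3 = 0.44823.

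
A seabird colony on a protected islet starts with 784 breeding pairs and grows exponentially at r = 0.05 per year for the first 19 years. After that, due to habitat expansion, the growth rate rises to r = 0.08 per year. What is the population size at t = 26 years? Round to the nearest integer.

3549 breeding pairs

Phase 1: N(19) = 784·e^(0.05×19) = 784·e^0.95 = 2027.2.
Phase 2 runs for 26 − 19 = 7 years at r = 0.08.
N(26) = 2027.2·e^(0.08×7) = 2027.2·e^0.56 = 3548.96.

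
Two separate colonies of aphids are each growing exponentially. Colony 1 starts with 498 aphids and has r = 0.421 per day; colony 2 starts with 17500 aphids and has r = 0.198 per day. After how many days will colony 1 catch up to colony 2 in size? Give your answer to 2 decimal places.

Set 498·e^(0.421t) = 17500·e^(0.198t).
e^((0.421 − 0.198)t) = 17500/498 → e^(0.223·t) = 35.141.
0.223·t = ln(35.141) = 3.5594, so t = 3.5594/0.223 = 15.961.

15.96 days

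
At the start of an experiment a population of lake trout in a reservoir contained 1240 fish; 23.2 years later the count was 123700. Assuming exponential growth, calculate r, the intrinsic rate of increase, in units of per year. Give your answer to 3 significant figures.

From N(t) = N₀·e^(rt): e^(r·23.2) = 123700/1240 = 99.758.
r·23.2 = ln(99.758) = 4.6027, so r = 4.6027/23.2 = 0.19839.

0.198 per year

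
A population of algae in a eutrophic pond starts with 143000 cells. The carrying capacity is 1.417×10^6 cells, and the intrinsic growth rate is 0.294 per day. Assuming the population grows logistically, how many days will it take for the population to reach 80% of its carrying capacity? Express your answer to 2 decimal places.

12.15 days

A = (K − N₀)/N₀ = (1.417×10^6 − 143000)/143000 = 8.9091.
Solve 1.417×10^6/(1 + 8.9091·e^(−0.294t)) = 1.1336×10^6: 1 + 8.9091·e^(−0.294t) = 1.25, so e^(−0.294t) = 0.0280612.
−0.294·t = ln(0.0280612) = -3.5734, so t = 3.5734/0.294 = 12.154.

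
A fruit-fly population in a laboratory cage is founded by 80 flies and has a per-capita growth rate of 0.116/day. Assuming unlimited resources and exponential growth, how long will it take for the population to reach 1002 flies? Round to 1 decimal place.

21.8 days

Set N₀·e^(rt) = 1002: e^(0.116·t) = 1002/80 = 12.525.
0.116·t = ln(12.525) = 2.5277, so t = 2.5277/0.116 = 21.791.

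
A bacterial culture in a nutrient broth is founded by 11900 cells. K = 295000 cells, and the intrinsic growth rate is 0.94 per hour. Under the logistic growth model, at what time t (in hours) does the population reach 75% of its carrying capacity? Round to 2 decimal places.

A = (K − N₀)/N₀ = (295000 − 11900)/11900 = 23.79.
Solve 295000/(1 + 23.79·e^(−0.94t)) = 221250: 1 + 23.79·e^(−0.94t) = 1.3333, so e^(−0.94t) = 0.0140115.
−0.94·t = ln(0.0140115) = -4.2679, so t = 4.2679/0.94 = 4.5403.

4.54 hours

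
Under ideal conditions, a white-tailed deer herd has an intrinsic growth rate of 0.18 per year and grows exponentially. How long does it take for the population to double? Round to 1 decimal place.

3.9 years

Doubling time t_d = ln(2)/r = 0.6931/0.18 = 3.8508.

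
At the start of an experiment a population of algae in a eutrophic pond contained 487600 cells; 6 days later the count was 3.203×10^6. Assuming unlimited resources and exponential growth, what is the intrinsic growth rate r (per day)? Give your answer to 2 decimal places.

From N(t) = N₀·e^(rt): e^(r·6) = 3.203×10^6/487600 = 6.5689.
r·6 = ln(6.5689) = 1.8823, so r = 1.8823/6 = 0.31372.

0.31 per day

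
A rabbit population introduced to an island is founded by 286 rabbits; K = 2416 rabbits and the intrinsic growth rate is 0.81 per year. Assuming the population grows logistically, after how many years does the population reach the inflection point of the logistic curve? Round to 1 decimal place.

2.5 years

Logistic growth is fastest at N = K/2 = 1208.
A = (K − N₀)/N₀ = 7.4476. Set K/(1 + A·e^(−rt)) = K/2 → A·e^(−rt) = 1.
e^(−0.81t) = 1/7.4476 = 0.134272, so t = ln(7.4476)/0.81 = 2.0079/0.81 = 2.4789.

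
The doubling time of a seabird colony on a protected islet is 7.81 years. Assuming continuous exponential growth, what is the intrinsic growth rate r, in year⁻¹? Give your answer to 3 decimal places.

0.089 per year

r = ln(2)/t_d = 0.6931/7.81 = 0.088751.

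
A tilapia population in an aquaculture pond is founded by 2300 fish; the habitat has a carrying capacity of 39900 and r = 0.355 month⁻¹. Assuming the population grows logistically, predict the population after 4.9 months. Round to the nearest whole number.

A = (K − N₀)/N₀ = (39900 − 2300)/2300 = 16.348.
N(t) = K/(1 + A·e^(−rt)) = 39900/(1 + 16.348×e^(−0.355×4.9)).
e^(−1.74) = 0.17561; denominator = 1 + 16.348×0.17561 = 3.8708.
N = 39900/3.8708 = 10307.9.

10308 fish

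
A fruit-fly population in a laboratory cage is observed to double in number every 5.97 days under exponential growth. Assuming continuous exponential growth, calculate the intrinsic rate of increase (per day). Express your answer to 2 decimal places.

r = ln(2)/t_d = 0.6931/5.97 = 0.11611.

0.12 per day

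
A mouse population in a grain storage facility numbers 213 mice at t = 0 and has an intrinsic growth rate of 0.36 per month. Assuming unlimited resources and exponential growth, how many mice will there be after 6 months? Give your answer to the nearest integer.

N(t) = N₀·e^(rt) = 213 × e^(0.36×6) = 213 × e^2.16.
e^2.16 ≈ 8.6711, so N ≈ 213 × 8.6711 = 1846.95.

1847 mice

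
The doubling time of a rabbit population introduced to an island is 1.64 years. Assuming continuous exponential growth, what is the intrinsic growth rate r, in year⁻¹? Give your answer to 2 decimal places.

0.42 per year

r = ln(2)/t_d = 0.6931/1.64 = 0.42265.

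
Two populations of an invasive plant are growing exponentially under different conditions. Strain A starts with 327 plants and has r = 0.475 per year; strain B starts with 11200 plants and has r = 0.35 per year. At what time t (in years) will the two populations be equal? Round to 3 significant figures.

Set 327·e^(0.475t) = 11200·e^(0.35t).
e^((0.475 − 0.35)t) = 11200/327 → e^(0.125·t) = 34.251.
0.125·t = ln(34.251) = 3.5337, so t = 3.5337/0.125 = 28.27.

28.3 years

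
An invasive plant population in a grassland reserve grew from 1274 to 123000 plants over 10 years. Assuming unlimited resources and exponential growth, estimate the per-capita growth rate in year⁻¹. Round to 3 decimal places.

0.457 per year

From N(t) = N₀·e^(rt): e^(r·10) = 123000/1274 = 96.546.
r·10 = ln(96.546) = 4.57, so r = 4.57/10 = 0.457.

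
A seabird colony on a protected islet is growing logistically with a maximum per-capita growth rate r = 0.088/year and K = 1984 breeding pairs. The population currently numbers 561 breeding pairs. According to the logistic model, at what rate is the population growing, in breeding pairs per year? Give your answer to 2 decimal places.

dN/dt = rN(1 − N/K) = 0.088 × 561 × (1 − 561/1984).
1 − 561/1984 = 0.71724; dN/dt = 0.088 × 561 × 0.71724 = 35.409.

35.41 breeding pairs per year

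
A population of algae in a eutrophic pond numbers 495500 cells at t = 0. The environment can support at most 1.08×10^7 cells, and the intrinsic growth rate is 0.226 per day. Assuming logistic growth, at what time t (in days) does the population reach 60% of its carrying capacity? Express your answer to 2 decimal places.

A = (K − N₀)/N₀ = (1.08×10^7 − 495500)/495500 = 20.796.
Solve 1.08×10^7/(1 + 20.796·e^(−0.226t)) = 6.48×10^6: 1 + 20.796·e^(−0.226t) = 1.6667, so e^(−0.226t) = 0.0320572.
−0.226·t = ln(0.0320572) = -3.4402, so t = 3.4402/0.226 = 15.222.

15.22 days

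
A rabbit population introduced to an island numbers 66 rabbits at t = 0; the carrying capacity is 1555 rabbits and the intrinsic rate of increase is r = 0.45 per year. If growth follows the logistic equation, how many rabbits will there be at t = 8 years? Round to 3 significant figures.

962 rabbits

A = (K − N₀)/N₀ = (1555 − 66)/66 = 22.561.
N(t) = K/(1 + A·e^(−rt)) = 1555/(1 + 22.561×e^(−0.45×8)).
e^(−3.6) = 0.027324; denominator = 1 + 22.561×0.027324 = 1.6164.
N = 1555/1.6164 = 961.991.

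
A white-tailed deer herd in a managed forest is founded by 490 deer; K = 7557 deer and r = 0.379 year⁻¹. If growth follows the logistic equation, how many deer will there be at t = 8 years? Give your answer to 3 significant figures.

4460 deer

A = (K − N₀)/N₀ = (7557 − 490)/490 = 14.422.
N(t) = K/(1 + A·e^(−rt)) = 7557/(1 + 14.422×e^(−0.379×8)).
e^(−3.032) = 0.048219; denominator = 1 + 14.422×0.048219 = 1.6954.
N = 7557/1.6954 = 4457.26.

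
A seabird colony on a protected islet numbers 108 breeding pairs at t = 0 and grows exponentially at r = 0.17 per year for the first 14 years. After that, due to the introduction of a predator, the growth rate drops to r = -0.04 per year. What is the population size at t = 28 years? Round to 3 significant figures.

667 breeding pairs

Phase 1: N(14) = 108·e^(0.17×14) = 108·e^2.38 = 1166.93.
Phase 2 runs for 28 − 14 = 14 years at r = -0.04.
N(28) = 1166.93·e^(-0.04×14) = 1166.93·e^-0.56 = 666.561.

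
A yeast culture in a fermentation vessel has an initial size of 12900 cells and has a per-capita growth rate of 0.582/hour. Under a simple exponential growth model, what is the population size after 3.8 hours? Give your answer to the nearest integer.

N(t) = N₀·e^(rt) = 12900 × e^(0.582×3.8) = 12900 × e^2.212.
e^2.212 ≈ 9.1303, so N ≈ 12900 × 9.1303 = 117781.

117781 cells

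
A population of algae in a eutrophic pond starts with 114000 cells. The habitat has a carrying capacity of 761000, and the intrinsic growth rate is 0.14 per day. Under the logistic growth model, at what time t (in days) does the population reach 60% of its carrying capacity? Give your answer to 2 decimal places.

A = (K − N₀)/N₀ = (761000 − 114000)/114000 = 5.6754.
Solve 761000/(1 + 5.6754·e^(−0.14t)) = 456600: 1 + 5.6754·e^(−0.14t) = 1.6667, so e^(−0.14t) = 0.117465.
−0.14·t = ln(0.117465) = -2.1416, so t = 2.1416/0.14 = 15.297.

15.30 days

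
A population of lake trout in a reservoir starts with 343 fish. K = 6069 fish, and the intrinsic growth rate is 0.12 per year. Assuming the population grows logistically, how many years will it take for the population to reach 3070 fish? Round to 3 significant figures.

A = (K − N₀)/N₀ = (6069 − 343)/343 = 16.694.
Solve 6069/(1 + 16.694·e^(−0.12t)) = 3070: 1 + 16.694·e^(−0.12t) = 1.9769, so e^(−0.12t) = 0.0585168.
−0.12·t = ln(0.0585168) = -2.8384, so t = 2.8384/0.12 = 23.654.

23.7 years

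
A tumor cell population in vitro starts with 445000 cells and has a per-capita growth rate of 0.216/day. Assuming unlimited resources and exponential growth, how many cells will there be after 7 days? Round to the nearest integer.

N(t) = N₀·e^(rt) = 445000 × e^(0.216×7) = 445000 × e^1.512.
e^1.512 ≈ 4.5358, so N ≈ 445000 × 4.5358 = 2.018428×10^6.

2018428 cells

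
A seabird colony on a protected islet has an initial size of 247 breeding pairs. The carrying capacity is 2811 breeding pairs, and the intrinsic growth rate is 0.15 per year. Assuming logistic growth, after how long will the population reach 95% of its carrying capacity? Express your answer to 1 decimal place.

35.2 years

A = (K − N₀)/N₀ = (2811 − 247)/247 = 10.381.
Solve 2811/(1 + 10.381·e^(−0.15t)) = 2670.45: 1 + 10.381·e^(−0.15t) = 1.0526, so e^(−0.15t) = 0.0050702.
−0.15·t = ln(0.0050702) = -5.2844, so t = 5.2844/0.15 = 35.229.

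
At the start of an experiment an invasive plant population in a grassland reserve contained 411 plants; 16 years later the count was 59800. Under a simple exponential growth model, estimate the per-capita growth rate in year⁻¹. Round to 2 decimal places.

From N(t) = N₀·e^(rt): e^(r·16) = 59800/411 = 145.5.
r·16 = ln(145.5) = 4.9802, so r = 4.9802/16 = 0.31126.

0.31 per year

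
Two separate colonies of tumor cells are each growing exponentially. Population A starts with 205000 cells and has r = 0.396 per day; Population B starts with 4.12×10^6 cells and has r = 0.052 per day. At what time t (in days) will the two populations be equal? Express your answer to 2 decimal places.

8.72 days

Set 205000·e^(0.396t) = 4.12×10^6·e^(0.052t).
e^((0.396 − 0.052)t) = 4.12×10^6/205000 → e^(0.344·t) = 20.098.
0.344·t = ln(20.098) = 3.0006, so t = 3.0006/0.344 = 8.7227.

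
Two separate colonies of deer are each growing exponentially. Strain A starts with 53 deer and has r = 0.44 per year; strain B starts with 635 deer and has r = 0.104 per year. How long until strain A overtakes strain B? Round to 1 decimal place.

Set 53·e^(0.44t) = 635·e^(0.104t).
e^((0.44 − 0.104)t) = 635/53 → e^(0.336·t) = 11.981.
0.336·t = ln(11.981) = 2.4833, so t = 2.4833/0.336 = 7.3909.

7.4 years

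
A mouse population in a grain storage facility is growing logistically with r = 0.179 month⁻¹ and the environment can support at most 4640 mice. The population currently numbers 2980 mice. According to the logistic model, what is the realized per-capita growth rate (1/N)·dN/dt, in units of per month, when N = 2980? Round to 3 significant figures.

0.0640 per month

(1/N)·dN/dt = r(1 − N/K) = 0.179 × (1 − 2980/4640).
= 0.179 × 0.35776 = 0.064039.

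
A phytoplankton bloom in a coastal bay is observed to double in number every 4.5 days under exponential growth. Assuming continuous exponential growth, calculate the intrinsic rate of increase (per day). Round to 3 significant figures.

r = ln(2)/t_d = 0.6931/4.5 = 0.15403.

0.154 per day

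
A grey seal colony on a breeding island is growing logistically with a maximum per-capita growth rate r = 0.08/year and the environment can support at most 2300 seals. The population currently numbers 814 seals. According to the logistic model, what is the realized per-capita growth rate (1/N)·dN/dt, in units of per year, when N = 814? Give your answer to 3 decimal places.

(1/N)·dN/dt = r(1 − N/K) = 0.08 × (1 − 814/2300).
= 0.08 × 0.64609 = 0.051687.

0.052 per year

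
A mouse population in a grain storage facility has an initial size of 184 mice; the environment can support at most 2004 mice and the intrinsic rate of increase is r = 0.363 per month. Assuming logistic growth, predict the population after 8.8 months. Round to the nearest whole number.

A = (K − N₀)/N₀ = (2004 − 184)/184 = 9.8913.
N(t) = K/(1 + A·e^(−rt)) = 2004/(1 + 9.8913×e^(−0.363×8.8)).
e^(−3.194) = 0.040991; denominator = 1 + 9.8913×0.040991 = 1.4055.
N = 2004/1.4055 = 1425.87.

1426 mice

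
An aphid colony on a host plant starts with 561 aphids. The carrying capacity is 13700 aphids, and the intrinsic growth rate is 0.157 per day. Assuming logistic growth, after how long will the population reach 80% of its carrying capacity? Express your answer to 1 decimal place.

28.9 days

A = (K − N₀)/N₀ = (13700 − 561)/561 = 23.421.
Solve 13700/(1 + 23.421·e^(−0.157t)) = 10960: 1 + 23.421·e^(−0.157t) = 1.25, so e^(−0.157t) = 0.0106743.
−0.157·t = ln(0.0106743) = -4.5399, so t = 4.5399/0.157 = 28.917.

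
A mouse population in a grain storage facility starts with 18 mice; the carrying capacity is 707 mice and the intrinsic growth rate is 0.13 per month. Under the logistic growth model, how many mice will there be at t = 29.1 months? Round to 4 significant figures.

A = (K − N₀)/N₀ = (707 − 18)/18 = 38.278.
N(t) = K/(1 + A·e^(−rt)) = 707/(1 + 38.278×e^(−0.13×29.1)).
e^(−3.783) = 0.022754; denominator = 1 + 38.278×0.022754 = 1.871.
N = 707/1.871 = 377.876.

377.9 mice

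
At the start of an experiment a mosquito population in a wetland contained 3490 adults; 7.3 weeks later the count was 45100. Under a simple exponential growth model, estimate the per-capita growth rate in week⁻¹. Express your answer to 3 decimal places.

0.351 per week

From N(t) = N₀·e^(rt): e^(r·7.3) = 45100/3490 = 12.923.
r·7.3 = ln(12.923) = 2.559, so r = 2.559/7.3 = 0.35055.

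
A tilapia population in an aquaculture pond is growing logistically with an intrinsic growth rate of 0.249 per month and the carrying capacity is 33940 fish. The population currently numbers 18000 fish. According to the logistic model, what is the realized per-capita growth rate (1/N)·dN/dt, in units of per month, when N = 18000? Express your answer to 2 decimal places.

0.12 per month

(1/N)·dN/dt = r(1 − N/K) = 0.249 × (1 − 18000/33940).
= 0.249 × 0.46965 = 0.11694.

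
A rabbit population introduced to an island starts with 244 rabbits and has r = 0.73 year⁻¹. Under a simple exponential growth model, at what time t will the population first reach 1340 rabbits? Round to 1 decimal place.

Set N₀·e^(rt) = 1340: e^(0.73·t) = 1340/244 = 5.4918.
0.73·t = ln(5.4918) = 1.7033, so t = 1.7033/0.73 = 2.3332.

2.3 years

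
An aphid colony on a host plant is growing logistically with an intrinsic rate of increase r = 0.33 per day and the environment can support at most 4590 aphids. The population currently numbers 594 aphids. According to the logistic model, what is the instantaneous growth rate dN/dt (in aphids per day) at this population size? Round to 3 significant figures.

171 aphids per day

dN/dt = rN(1 − N/K) = 0.33 × 594 × (1 − 594/4590).
1 − 594/4590 = 0.87059; dN/dt = 0.33 × 594 × 0.87059 = 170.65.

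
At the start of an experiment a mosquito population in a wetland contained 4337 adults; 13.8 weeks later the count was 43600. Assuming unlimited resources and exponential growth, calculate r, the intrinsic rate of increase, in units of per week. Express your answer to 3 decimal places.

From N(t) = N₀·e^(rt): e^(r·13.8) = 43600/4337 = 10.053.
r·13.8 = ln(10.053) = 2.3079, so r = 2.3079/13.8 = 0.16724.

0.167 per week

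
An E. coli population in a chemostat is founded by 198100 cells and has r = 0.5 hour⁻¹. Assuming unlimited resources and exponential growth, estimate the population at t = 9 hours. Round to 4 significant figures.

17830000 cells

N(t) = N₀·e^(rt) = 198100 × e^(0.5×9) = 198100 × e^4.5.
e^4.5 ≈ 90.017, so N ≈ 198100 × 90.017 = 1.783239×10^7.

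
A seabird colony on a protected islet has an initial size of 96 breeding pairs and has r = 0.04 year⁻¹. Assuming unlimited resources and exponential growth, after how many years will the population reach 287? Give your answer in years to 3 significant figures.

27.4 years

Set N₀·e^(rt) = 287: e^(0.04·t) = 287/96 = 2.9896.
0.04·t = ln(2.9896) = 1.0951, so t = 1.0951/0.04 = 27.378.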